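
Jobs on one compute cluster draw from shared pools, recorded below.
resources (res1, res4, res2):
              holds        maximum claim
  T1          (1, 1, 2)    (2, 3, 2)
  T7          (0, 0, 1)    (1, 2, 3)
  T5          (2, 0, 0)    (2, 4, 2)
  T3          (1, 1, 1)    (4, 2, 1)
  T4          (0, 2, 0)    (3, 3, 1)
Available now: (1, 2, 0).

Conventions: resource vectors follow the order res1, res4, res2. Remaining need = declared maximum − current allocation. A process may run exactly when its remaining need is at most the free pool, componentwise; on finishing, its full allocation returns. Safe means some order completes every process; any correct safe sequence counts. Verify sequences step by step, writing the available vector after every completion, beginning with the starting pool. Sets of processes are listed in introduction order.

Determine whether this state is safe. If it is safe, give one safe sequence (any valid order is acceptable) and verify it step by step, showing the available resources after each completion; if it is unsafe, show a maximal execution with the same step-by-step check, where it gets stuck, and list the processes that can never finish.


The state is UNSAFE.
Key observation: after T1, T7 the pool peaks at (2, 3, 3), and each blocked process is short somewhere: T5 on res4; T3 on res1; T4 on res1.
Going as far as possible: T1, T7; after that, nothing fits. Verifying each step:
  pool = (1, 2, 0)
  run T1 (needs (1, 2, 0), free (1, 2, 0)); after release of (1, 1, 2) the pool is (2, 3, 2)
  run T7 (needs (1, 2, 2), free (2, 3, 2)); after release of (0, 0, 1) the pool is (2, 3, 3)
  T5 still needs (0, 4, 2) but only (2, 3, 3) is free — short on res4
  T3 still needs (3, 1, 0) but only (2, 3, 3) is free — short on res1
  T4 still needs (3, 1, 1) but only (2, 3, 3) is free — short on res1
Never able to finish: T5, T3 and T4.


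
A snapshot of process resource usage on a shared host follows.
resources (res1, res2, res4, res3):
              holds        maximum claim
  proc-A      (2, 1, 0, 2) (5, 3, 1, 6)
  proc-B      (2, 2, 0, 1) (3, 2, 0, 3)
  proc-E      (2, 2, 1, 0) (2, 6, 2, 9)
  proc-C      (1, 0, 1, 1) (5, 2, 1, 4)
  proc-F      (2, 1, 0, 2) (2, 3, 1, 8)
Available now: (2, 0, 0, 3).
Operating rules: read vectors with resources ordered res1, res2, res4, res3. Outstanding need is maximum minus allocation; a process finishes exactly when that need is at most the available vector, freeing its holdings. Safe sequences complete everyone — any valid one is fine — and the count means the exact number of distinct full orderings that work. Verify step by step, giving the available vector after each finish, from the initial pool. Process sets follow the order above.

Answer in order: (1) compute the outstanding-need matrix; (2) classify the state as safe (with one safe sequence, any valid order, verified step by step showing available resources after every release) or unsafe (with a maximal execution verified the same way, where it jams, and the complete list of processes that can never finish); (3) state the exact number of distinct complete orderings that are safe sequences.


(1) Outstanding need per process (order res1, res2, res4, res3):
  proc-A: (3, 2, 1, 4)
  proc-B: (1, 0, 0, 2)
  proc-E: (0, 4, 1, 9)
  proc-C: (4, 2, 0, 3)
  proc-F: (0, 2, 1, 6)
(2) SAFE, for example via the order proc-B, proc-C, proc-A, proc-F, proc-E.
Key observation: proc-C is the earliest step where a requested resource binds exactly: need (4, 2, 0, 3), pool (4, 2, 0, 4) at its turn.
Verifying each step:
  pool = (2, 0, 0, 3)
  proc-B: need (1, 0, 0, 2) fits (2, 0, 0, 3); releases (2, 2, 0, 1), pool now (4, 2, 0, 4)
  proc-C: need (4, 2, 0, 3) fits (4, 2, 0, 4); releases (1, 0, 1, 1), pool now (5, 2, 1, 5)
  proc-A: need (3, 2, 1, 4) fits (5, 2, 1, 5); releases (2, 1, 0, 2), pool now (7, 3, 1, 7)
  proc-F: need (0, 2, 1, 6) fits (7, 3, 1, 7); releases (2, 1, 0, 2), pool now (9, 4, 1, 9)
  proc-E: need (0, 4, 1, 9) fits (9, 4, 1, 9); releases (2, 2, 1, 0), pool now (11, 6, 2, 9)
(3) Precisely 1 of the possible complete orderings is a safe sequence.


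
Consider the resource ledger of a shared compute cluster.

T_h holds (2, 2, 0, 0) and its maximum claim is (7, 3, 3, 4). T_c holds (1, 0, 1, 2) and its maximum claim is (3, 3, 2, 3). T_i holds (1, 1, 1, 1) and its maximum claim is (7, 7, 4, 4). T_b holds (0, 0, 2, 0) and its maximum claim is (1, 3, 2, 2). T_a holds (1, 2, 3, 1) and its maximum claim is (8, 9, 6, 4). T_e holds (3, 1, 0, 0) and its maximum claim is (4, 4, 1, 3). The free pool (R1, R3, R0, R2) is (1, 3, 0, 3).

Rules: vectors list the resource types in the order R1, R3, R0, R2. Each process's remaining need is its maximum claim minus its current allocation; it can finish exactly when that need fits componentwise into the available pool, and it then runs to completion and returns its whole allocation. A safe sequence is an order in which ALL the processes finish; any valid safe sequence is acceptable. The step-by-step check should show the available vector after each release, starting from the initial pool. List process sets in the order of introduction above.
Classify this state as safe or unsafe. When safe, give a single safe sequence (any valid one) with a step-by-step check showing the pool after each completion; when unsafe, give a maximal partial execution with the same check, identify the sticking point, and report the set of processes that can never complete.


SAFE — a valid safe sequence is T_b, T_e, T_c, T_h, T_i, T_a.
Key observation: at T_b the run first touches a limit — (1, 3, 0, 2) against (1, 3, 0, 3), exact on a resource it actually requests.
Step-by-step check:
  pool = (1, 3, 0, 3)
  run T_b (needs (1, 3, 0, 2), free (1, 3, 0, 3)); after release of (0, 0, 2, 0) the pool is (1, 3, 2, 3)
  run T_e (needs (1, 3, 1, 3), free (1, 3, 2, 3)); after release of (3, 1, 0, 0) the pool is (4, 4, 2, 3)
  run T_c (needs (2, 3, 1, 1), free (4, 4, 2, 3)); after release of (1, 0, 1, 2) the pool is (5, 4, 3, 5)
  run T_h (needs (5, 1, 3, 4), free (5, 4, 3, 5)); after release of (2, 2, 0, 0) the pool is (7, 6, 3, 5)
  run T_i (needs (6, 6, 3, 3), free (7, 6, 3, 5)); after release of (1, 1, 1, 1) the pool is (8, 7, 4, 6)
  run T_a (needs (7, 7, 3, 3), free (8, 7, 4, 6)); after release of (1, 2, 3, 1) the pool is (9, 9, 7, 7)


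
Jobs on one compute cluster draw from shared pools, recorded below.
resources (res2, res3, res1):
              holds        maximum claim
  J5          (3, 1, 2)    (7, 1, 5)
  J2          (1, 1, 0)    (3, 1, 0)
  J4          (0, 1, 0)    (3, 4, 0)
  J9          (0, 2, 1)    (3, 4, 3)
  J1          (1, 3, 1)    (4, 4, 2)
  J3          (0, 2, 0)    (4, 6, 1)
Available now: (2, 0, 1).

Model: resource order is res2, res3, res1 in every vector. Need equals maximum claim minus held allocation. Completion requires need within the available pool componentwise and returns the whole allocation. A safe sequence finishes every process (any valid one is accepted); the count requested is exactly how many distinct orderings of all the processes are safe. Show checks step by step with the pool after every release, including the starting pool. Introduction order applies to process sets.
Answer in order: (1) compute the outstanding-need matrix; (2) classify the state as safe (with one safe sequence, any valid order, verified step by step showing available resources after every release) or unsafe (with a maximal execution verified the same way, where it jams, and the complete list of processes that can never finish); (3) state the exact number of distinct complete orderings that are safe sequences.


(1) Need matrix, components ordered res2, res3, res1:
  J5: (4, 0, 3)
  J2: (2, 0, 0)
  J4: (3, 3, 0)
  J9: (3, 2, 2)
  J1: (3, 1, 1)
  J3: (4, 4, 1)
(2) SAFE — a valid safe sequence is J2, J1, J3, J9, J4, J5.
Key observation: at J2 the run first touches a limit — (2, 0, 0) against (2, 0, 1), exact on a resource it actually requests.
Verifying each step:
  pool = (2, 0, 1)
  run J2 (needs (2, 0, 0), free (2, 0, 1)); after release of (1, 1, 0) the pool is (3, 1, 1)
  run J1 (needs (3, 1, 1), free (3, 1, 1)); after release of (1, 3, 1) the pool is (4, 4, 2)
  run J3 (needs (4, 4, 1), free (4, 4, 2)); after release of (0, 2, 0) the pool is (4, 6, 2)
  run J9 (needs (3, 2, 2), free (4, 6, 2)); after release of (0, 2, 1) the pool is (4, 8, 3)
  run J4 (needs (3, 3, 0), free (4, 8, 3)); after release of (0, 1, 0) the pool is (4, 9, 3)
  run J5 (needs (4, 0, 3), free (4, 9, 3)); after release of (3, 1, 2) the pool is (7, 10, 5)
(3) Precisely 12 of the possible complete orderings are safe sequences.


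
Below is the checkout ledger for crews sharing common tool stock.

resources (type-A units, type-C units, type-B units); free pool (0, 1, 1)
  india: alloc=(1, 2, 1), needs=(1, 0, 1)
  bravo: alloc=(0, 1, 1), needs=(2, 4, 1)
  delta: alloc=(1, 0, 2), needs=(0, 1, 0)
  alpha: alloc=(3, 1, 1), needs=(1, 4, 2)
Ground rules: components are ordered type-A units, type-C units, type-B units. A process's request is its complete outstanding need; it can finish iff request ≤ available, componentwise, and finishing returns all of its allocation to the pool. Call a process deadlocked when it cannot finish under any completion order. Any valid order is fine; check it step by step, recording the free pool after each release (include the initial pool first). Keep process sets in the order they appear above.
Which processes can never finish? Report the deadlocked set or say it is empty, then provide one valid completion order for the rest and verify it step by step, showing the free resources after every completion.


The deadlocked set is bravo and alpha.
Key observation: no order helps: past delta, india, the free pool tops out at (2, 3, 4), below what each blocked process needs in type-C units.
The rest can finish in the order delta, india. Verifying each step:
  pool = (0, 1, 1)
  delta: need (0, 1, 0) fits (0, 1, 1); releases (1, 0, 2), pool now (1, 1, 3)
  india: need (1, 0, 1) fits (1, 1, 3); releases (1, 2, 1), pool now (2, 3, 4)
None of the blocked processes ever fits:
  bravo still needs (2, 4, 1) but only (2, 3, 4) is free — short on type-C units
  alpha still needs (1, 4, 2) but only (2, 3, 4) is free — short on type-C units


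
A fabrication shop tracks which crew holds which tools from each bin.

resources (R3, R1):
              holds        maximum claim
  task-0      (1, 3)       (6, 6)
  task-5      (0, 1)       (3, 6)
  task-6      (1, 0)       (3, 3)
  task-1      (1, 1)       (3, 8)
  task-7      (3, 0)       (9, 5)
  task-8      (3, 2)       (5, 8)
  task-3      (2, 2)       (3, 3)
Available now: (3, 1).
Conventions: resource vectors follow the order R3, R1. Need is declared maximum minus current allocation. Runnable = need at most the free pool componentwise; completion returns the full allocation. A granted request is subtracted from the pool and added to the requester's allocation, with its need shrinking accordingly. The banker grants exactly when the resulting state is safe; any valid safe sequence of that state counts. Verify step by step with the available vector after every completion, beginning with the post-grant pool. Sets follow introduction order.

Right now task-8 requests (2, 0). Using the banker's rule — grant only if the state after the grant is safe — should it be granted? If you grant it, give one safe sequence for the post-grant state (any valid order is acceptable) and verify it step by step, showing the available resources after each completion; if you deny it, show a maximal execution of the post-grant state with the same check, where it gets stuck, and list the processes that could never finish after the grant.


DENY: after the grant no complete ordering would exist.
Key observation: after task-3, task-6 the pool peaks at (4, 3), and each blocked process is short somewhere: task-0 on R3; task-5 on R1; task-1 on R1; task-7 on R3, R1; task-8 on R1.
On the post-grant state, task-3, task-6 is a maximal run — nothing extends it. Step-by-step check:
  pool = (1, 1)
  task-3 needs (1, 1) <= (1, 1) -> finishes; pool += (2, 2) = (3, 3)
  task-6 needs (2, 3) <= (3, 3) -> finishes; pool += (1, 0) = (4, 3)
  blocked: task-0 wants (5, 3), pool (4, 3) — not enough R3
  blocked: task-5 wants (3, 5), pool (4, 3) — not enough R1
  blocked: task-1 wants (2, 7), pool (4, 3) — not enough R1
  blocked: task-7 wants (6, 5), pool (4, 3) — not enough R3 and R1
  blocked: task-8 wants (0, 6), pool (4, 3) — not enough R1
Post-grant, the permanently blocked set is task-0, task-5, task-1, task-7 and task-8.


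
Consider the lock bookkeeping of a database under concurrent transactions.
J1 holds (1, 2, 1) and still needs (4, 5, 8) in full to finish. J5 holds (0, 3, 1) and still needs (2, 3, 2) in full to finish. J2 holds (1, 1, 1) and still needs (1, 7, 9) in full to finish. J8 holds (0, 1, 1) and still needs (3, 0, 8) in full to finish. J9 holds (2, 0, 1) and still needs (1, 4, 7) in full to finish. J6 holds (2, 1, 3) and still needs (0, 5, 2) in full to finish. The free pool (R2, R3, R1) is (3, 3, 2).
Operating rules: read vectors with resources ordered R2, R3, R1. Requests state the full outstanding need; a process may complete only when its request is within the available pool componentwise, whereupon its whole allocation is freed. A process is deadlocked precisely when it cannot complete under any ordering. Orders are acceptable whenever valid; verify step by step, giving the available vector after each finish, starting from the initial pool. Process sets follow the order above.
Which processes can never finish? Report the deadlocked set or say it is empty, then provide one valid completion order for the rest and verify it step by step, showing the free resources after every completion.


Deadlocked: J1, J2, J8 and J9.
Key observation: after J5, J6 complete, (5, 7, 6) is the best the pool ever gets, yet each leftover process wants more R1.
One completion order for the rest: J5, J6. Walking it through:
  pool = (3, 3, 2)
  J5 needs (2, 3, 2) <= (3, 3, 2) -> finishes; pool += (0, 3, 1) = (3, 6, 3)
  J6 needs (0, 5, 2) <= (3, 6, 3) -> finishes; pool += (2, 1, 3) = (5, 7, 6)
None of the blocked processes ever fits:
  J1 cannot run: need (4, 5, 8) vs free (5, 7, 6) (insufficient R1)
  J2 cannot run: need (1, 7, 9) vs free (5, 7, 6) (insufficient R1)
  J8 cannot run: need (3, 0, 8) vs free (5, 7, 6) (insufficient R1)
  J9 cannot run: need (1, 4, 7) vs free (5, 7, 6) (insufficient R1)


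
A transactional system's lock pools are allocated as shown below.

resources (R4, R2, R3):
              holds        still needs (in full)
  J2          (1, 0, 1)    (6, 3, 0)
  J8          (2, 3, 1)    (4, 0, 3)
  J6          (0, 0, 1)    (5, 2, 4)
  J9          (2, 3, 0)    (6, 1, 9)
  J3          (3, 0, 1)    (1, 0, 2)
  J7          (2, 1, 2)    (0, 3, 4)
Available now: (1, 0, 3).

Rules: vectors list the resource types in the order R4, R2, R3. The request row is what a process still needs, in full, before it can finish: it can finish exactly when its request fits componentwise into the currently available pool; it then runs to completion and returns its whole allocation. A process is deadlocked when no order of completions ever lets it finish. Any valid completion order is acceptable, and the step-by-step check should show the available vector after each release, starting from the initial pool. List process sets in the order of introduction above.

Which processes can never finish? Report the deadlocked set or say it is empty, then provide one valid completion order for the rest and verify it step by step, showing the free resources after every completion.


No process is deadlocked.
Key observation: J3 can run right away; the returned allocation unlocks the remaining processes in turn.
One completion order for the rest: J3, J8, J2, J7, J6, J9. Step-by-step check:
  pool = (1, 0, 3)
  J3 needs (1, 0, 2) <= (1, 0, 3) -> finishes; pool += (3, 0, 1) = (4, 0, 4)
  J8 needs (4, 0, 3) <= (4, 0, 4) -> finishes; pool += (2, 3, 1) = (6, 3, 5)
  J2 needs (6, 3, 0) <= (6, 3, 5) -> finishes; pool += (1, 0, 1) = (7, 3, 6)
  J7 needs (0, 3, 4) <= (7, 3, 6) -> finishes; pool += (2, 1, 2) = (9, 4, 8)
  J6 needs (5, 2, 4) <= (9, 4, 8) -> finishes; pool += (0, 0, 1) = (9, 4, 9)
  J9 needs (6, 1, 9) <= (9, 4, 9) -> finishes; pool += (2, 3, 0) = (11, 7, 9)


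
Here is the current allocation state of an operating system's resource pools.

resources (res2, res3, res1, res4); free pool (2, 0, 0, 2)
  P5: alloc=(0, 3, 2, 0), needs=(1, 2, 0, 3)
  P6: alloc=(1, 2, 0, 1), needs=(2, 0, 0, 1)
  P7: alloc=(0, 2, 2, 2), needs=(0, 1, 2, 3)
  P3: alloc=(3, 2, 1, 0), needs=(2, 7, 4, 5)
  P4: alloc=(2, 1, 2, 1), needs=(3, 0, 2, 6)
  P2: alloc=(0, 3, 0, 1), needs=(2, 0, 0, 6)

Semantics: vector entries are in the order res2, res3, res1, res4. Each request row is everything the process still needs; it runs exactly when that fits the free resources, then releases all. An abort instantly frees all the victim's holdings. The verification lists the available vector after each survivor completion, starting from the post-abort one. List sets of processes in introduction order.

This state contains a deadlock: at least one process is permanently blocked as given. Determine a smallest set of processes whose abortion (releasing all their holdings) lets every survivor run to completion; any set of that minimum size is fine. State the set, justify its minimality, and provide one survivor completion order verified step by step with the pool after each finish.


Abort P4.
Key observation: P2 could never have finished before the abort; with (2, 1, 2, 1) returned by P4, it fits at step 5.
Why nothing smaller works: aborting no one leaves the state deadlocked as given.
Survivors finish in the order: P6, P5, P7, P3, P2. Check, step by step (pool after the aborts first):
  pool = (4, 1, 2, 3)
  P6 needs (2, 0, 0, 1) <= (4, 1, 2, 3) -> finishes; pool += (1, 2, 0, 1) = (5, 3, 2, 4)
  P5 needs (1, 2, 0, 3) <= (5, 3, 2, 4) -> finishes; pool += (0, 3, 2, 0) = (5, 6, 4, 4)
  P7 needs (0, 1, 2, 3) <= (5, 6, 4, 4) -> finishes; pool += (0, 2, 2, 2) = (5, 8, 6, 6)
  P3 needs (2, 7, 4, 5) <= (5, 8, 6, 6) -> finishes; pool += (3, 2, 1, 0) = (8, 10, 7, 6)
  P2 needs (2, 0, 0, 6) <= (8, 10, 7, 6) -> finishes; pool += (0, 3, 0, 1) = (8, 13, 7, 7)


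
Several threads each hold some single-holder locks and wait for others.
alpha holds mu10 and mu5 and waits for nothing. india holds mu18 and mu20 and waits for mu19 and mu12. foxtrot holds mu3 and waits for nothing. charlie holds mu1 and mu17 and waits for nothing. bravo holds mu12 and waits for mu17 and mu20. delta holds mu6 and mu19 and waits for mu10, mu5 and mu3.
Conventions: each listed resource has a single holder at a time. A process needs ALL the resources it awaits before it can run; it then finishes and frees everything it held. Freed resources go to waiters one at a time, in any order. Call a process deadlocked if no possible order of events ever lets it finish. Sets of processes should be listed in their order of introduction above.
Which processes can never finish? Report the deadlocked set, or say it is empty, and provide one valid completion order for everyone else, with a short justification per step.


Deadlocked set: india and bravo.
Key observation: the knot is the closed ring of waits india -> bravo -> india; no other process is dragged down with it.
A valid finishing order for the others: charlie, alpha, foxtrot, delta.
Verifying each step:
  run charlie (it waits on nothing); releases mu1 and mu17
  run alpha (it waits on nothing); releases mu10 and mu5
  run foxtrot (it waits on nothing); releases mu3
  delta: everything it awaited (mu10, mu5 and mu3) is free; runs, freeing mu6 and mu19


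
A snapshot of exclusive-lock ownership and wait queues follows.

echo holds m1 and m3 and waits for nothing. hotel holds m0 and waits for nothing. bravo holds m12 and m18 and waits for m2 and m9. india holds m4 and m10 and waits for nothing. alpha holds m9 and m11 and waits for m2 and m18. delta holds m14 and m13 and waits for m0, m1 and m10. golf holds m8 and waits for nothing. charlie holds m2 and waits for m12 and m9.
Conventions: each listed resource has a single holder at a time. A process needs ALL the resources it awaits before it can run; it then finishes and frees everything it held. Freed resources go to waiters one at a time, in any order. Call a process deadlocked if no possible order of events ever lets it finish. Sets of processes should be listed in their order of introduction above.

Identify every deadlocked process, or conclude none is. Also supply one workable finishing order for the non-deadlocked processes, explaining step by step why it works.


Deadlocked: bravo, alpha and charlie.
Key observation: the knot is the closed ring of waits bravo -> alpha -> bravo; charlie is caught in further circular waits.
One completion order for the rest: hotel, golf, india, echo, delta.
Verifying each step:
  hotel: no waits; runs immediately, freeing m0
  golf: no waits; runs immediately, freeing m8
  india: no waits; runs immediately, freeing m4 and m10
  echo: no waits; runs immediately, freeing m1 and m3
  delta: everything it awaited (m0, m1 and m10) is free; runs, freeing m14 and m13


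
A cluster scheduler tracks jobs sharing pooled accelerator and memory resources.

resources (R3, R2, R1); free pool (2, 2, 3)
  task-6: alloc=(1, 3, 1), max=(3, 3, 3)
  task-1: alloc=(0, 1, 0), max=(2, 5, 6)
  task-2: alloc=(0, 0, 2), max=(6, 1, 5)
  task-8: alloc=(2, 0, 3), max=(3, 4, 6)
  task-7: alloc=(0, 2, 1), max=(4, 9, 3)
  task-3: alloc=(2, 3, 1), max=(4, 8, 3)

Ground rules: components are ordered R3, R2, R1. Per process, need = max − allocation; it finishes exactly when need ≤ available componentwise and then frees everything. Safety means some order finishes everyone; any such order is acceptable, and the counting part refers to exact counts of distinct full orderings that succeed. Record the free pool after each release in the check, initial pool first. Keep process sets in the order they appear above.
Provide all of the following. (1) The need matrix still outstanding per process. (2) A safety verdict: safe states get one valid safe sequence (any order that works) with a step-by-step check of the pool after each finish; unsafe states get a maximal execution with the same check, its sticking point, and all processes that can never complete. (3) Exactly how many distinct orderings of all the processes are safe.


(1) Outstanding need per process (order R3, R2, R1):
  task-6: (2, 0, 2)
  task-1: (2, 4, 6)
  task-2: (6, 1, 3)
  task-8: (1, 4, 3)
  task-7: (4, 7, 2)
  task-3: (2, 5, 2)
(2) SAFE, for example via the order task-6, task-3, task-7, task-8, task-1, task-2.
Key observation: the first exact fit in this order is task-6 — it needs (2, 0, 2) with (2, 2, 3) free, meeting a requested resource to the last unit.
Step-by-step check:
  pool = (2, 2, 3)
  task-6 needs (2, 0, 2) <= (2, 2, 3) -> finishes; pool += (1, 3, 1) = (3, 5, 4)
  task-3 needs (2, 5, 2) <= (3, 5, 4) -> finishes; pool += (2, 3, 1) = (5, 8, 5)
  task-7 needs (4, 7, 2) <= (5, 8, 5) -> finishes; pool += (0, 2, 1) = (5, 10, 6)
  task-8 needs (1, 4, 3) <= (5, 10, 6) -> finishes; pool += (2, 0, 3) = (7, 10, 9)
  task-1 needs (2, 4, 6) <= (7, 10, 9) -> finishes; pool += (0, 1, 0) = (7, 11, 9)
  task-2 needs (6, 1, 3) <= (7, 11, 9) -> finishes; pool += (0, 0, 2) = (7, 11, 11)
(3) Precisely 17 of the possible complete orderings are safe sequences.


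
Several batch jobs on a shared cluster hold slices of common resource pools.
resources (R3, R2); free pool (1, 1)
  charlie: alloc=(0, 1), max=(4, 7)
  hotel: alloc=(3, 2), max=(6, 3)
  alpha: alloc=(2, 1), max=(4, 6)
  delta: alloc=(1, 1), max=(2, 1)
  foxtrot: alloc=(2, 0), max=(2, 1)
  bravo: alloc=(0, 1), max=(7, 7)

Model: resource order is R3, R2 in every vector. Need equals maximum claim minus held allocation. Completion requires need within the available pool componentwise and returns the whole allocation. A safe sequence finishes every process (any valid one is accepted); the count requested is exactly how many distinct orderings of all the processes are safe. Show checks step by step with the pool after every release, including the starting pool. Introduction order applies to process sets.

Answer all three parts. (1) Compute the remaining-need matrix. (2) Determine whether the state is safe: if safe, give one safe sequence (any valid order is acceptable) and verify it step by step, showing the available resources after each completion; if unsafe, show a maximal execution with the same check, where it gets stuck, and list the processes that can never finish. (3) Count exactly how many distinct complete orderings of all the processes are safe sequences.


(1) Need matrix, components ordered R3, R2:
  charlie: (4, 6)
  hotel: (3, 1)
  alpha: (2, 5)
  delta: (1, 0)
  foxtrot: (0, 1)
  bravo: (7, 6)
(2) UNSAFE — no complete ordering exists.
Key observation: no order helps: past foxtrot, delta, hotel, the free pool tops out at (7, 4), below what each blocked process needs in R2.
Going as far as possible: foxtrot, delta, hotel; after that, nothing fits. Check, step by step:
  pool = (1, 1)
  foxtrot: need (0, 1) fits (1, 1); releases (2, 0), pool now (3, 1)
  delta: need (1, 0) fits (3, 1); releases (1, 1), pool now (4, 2)
  hotel: need (3, 1) fits (4, 2); releases (3, 2), pool now (7, 4)
  blocked: charlie wants (4, 6), pool (7, 4) — not enough R2
  blocked: alpha wants (2, 5), pool (7, 4) — not enough R2
  blocked: bravo wants (7, 6), pool (7, 4) — not enough R2
Never able to finish: charlie, alpha and bravo.
(3) Exactly 0 of the possible complete orderings are safe sequences.


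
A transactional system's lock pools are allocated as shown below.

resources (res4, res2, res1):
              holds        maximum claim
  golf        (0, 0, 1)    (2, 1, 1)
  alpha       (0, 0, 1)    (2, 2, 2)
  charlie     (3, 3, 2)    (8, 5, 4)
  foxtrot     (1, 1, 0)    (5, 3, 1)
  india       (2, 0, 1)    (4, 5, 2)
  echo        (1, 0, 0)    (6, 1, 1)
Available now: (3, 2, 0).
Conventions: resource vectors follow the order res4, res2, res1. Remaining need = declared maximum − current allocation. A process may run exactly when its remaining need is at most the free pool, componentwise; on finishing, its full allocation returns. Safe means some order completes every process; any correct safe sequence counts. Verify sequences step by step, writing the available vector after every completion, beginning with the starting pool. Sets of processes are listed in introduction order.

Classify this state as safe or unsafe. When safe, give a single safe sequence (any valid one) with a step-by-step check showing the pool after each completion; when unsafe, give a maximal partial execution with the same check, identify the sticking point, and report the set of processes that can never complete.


UNSAFE.
Key observation: after golf, alpha the pool peaks at (3, 2, 2), and each blocked process is short somewhere: charlie on res4; foxtrot on res4; india on res2; echo on res4.
A maximal execution: golf, alpha — then nothing else fits. Walking it through:
  pool = (3, 2, 0)
  golf needs (2, 1, 0) <= (3, 2, 0) -> finishes; pool += (0, 0, 1) = (3, 2, 1)
  alpha needs (2, 2, 1) <= (3, 2, 1) -> finishes; pool += (0, 0, 1) = (3, 2, 2)
  charlie cannot run: need (5, 2, 2) vs free (3, 2, 2) (insufficient res4)
  foxtrot cannot run: need (4, 2, 1) vs free (3, 2, 2) (insufficient res4)
  india cannot run: need (2, 5, 1) vs free (3, 2, 2) (insufficient res2)
  echo cannot run: need (5, 1, 1) vs free (3, 2, 2) (insufficient res4)
Permanently blocked: charlie, foxtrot, india and echo.


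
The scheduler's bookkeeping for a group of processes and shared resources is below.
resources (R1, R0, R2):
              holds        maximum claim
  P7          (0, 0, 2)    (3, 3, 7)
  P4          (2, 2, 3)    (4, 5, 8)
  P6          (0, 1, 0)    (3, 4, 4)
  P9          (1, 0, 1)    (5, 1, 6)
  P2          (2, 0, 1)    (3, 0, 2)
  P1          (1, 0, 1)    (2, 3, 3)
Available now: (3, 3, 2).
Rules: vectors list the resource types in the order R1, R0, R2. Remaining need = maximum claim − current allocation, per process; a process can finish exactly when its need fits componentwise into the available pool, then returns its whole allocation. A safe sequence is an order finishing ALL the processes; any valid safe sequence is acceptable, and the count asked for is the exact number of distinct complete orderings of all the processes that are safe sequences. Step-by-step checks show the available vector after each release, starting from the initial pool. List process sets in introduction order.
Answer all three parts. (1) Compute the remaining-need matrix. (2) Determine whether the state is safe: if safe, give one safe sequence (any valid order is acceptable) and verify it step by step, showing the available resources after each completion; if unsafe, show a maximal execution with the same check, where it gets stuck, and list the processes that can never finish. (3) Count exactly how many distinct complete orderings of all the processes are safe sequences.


(1) Outstanding need per process (order R1, R0, R2):
  P7: (3, 3, 5)
  P4: (2, 3, 5)
  P6: (3, 3, 4)
  P9: (4, 1, 5)
  P2: (1, 0, 1)
  P1: (1, 3, 2)
(2) UNSAFE.
Key observation: once P1, P2, P6 finish, the pool peaks at (6, 4, 4) — and every remaining process still needs more R2 than that.
Going as far as possible: P1, P2, P6; after that, nothing fits. Step-by-step check:
  pool = (3, 3, 2)
  P1: need (1, 3, 2) fits (3, 3, 2); releases (1, 0, 1), pool now (4, 3, 3)
  P2: need (1, 0, 1) fits (4, 3, 3); releases (2, 0, 1), pool now (6, 3, 4)
  P6: need (3, 3, 4) fits (6, 3, 4); releases (0, 1, 0), pool now (6, 4, 4)
  blocked: P7 wants (3, 3, 5), pool (6, 4, 4) — not enough R2
  blocked: P4 wants (2, 3, 5), pool (6, 4, 4) — not enough R2
  blocked: P9 wants (4, 1, 5), pool (6, 4, 4) — not enough R2
Processes that can never finish: P7, P4 and P9.
(3) Exactly 0 of the possible complete orderings are safe sequences.


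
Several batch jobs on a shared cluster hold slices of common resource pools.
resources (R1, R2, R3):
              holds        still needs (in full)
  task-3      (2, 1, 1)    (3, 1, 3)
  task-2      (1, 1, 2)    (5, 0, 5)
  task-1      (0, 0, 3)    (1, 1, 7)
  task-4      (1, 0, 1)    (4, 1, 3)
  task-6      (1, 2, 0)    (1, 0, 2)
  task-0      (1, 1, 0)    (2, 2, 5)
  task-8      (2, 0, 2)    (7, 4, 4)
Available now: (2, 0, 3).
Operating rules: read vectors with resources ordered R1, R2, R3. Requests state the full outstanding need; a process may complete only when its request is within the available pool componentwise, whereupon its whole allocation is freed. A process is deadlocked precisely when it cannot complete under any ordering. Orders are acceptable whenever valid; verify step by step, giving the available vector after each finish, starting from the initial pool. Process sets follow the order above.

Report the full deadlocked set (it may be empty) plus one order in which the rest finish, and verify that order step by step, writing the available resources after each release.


Nothing here is deadlocked.
Key observation: beginning at task-6, releases accumulate fast enough that every process eventually fits.
The rest can finish in the order task-6, task-3, task-4, task-0, task-2, task-8, task-1. Step-by-step check:
  pool = (2, 0, 3)
  run task-6 (needs (1, 0, 2), free (2, 0, 3)); after release of (1, 2, 0) the pool is (3, 2, 3)
  run task-3 (needs (3, 1, 3), free (3, 2, 3)); after release of (2, 1, 1) the pool is (5, 3, 4)
  run task-4 (needs (4, 1, 3), free (5, 3, 4)); after release of (1, 0, 1) the pool is (6, 3, 5)
  run task-0 (needs (2, 2, 5), free (6, 3, 5)); after release of (1, 1, 0) the pool is (7, 4, 5)
  run task-2 (needs (5, 0, 5), free (7, 4, 5)); after release of (1, 1, 2) the pool is (8, 5, 7)
  run task-8 (needs (7, 4, 4), free (8, 5, 7)); after release of (2, 0, 2) the pool is (10, 5, 9)
  run task-1 (needs (1, 1, 7), free (10, 5, 9)); after release of (0, 0, 3) the pool is (10, 5, 12)


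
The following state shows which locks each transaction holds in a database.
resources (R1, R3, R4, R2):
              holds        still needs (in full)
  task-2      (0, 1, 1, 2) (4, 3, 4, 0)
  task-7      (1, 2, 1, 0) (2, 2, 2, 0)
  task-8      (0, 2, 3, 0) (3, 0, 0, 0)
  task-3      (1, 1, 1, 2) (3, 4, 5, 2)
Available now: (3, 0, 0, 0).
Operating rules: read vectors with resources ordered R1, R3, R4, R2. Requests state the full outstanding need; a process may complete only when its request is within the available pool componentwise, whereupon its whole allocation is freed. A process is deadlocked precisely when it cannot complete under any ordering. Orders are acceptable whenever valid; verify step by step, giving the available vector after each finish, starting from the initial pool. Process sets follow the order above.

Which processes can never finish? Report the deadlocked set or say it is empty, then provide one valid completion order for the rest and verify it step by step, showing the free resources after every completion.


No process is deadlocked.
Key observation: beginning at task-8, releases accumulate fast enough that every process eventually fits.
A valid finishing order for the others: task-8, task-7, task-2, task-3. Walking it through:
  pool = (3, 0, 0, 0)
  task-8: need (3, 0, 0, 0) fits (3, 0, 0, 0); releases (0, 2, 3, 0), pool now (3, 2, 3, 0)
  task-7: need (2, 2, 2, 0) fits (3, 2, 3, 0); releases (1, 2, 1, 0), pool now (4, 4, 4, 0)
  task-2: need (4, 3, 4, 0) fits (4, 4, 4, 0); releases (0, 1, 1, 2), pool now (4, 5, 5, 2)
  task-3: need (3, 4, 5, 2) fits (4, 5, 5, 2); releases (1, 1, 1, 2), pool now (5, 6, 6, 4)


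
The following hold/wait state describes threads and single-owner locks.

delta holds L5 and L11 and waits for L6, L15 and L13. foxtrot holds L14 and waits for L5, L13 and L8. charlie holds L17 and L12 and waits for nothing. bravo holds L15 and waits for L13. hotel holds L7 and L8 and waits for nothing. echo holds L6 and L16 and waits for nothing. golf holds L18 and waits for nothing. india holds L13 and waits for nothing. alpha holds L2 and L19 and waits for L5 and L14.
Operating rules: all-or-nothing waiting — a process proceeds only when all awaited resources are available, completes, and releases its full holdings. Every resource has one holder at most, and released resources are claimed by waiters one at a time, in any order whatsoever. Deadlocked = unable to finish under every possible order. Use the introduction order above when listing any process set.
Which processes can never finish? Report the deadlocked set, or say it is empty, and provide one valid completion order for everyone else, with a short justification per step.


Nothing here is deadlocked.
Key observation: the wait graph is acyclic; completion cascades from the unblocked processes through everyone else.
One completion order for the rest: india, golf, bravo, echo, charlie, delta, hotel, foxtrot, alpha.
Check, step by step:
  india waits on nothing -> runs at once and releases L13
  golf waits on nothing -> runs at once and releases L18
  bravo: everything it awaited (L13) is free; runs, freeing L15
  echo waits on nothing -> runs at once and releases L6 and L16
  charlie waits on nothing -> runs at once and releases L17 and L12
  delta: everything it awaited (L6, L15 and L13) is free; runs, freeing L5 and L11
  hotel waits on nothing -> runs at once and releases L7 and L8
  foxtrot: everything it awaited (L5, L13 and L8) is free; runs, freeing L14
  alpha: everything it awaited (L5 and L14) is free; runs, freeing L2 and L19


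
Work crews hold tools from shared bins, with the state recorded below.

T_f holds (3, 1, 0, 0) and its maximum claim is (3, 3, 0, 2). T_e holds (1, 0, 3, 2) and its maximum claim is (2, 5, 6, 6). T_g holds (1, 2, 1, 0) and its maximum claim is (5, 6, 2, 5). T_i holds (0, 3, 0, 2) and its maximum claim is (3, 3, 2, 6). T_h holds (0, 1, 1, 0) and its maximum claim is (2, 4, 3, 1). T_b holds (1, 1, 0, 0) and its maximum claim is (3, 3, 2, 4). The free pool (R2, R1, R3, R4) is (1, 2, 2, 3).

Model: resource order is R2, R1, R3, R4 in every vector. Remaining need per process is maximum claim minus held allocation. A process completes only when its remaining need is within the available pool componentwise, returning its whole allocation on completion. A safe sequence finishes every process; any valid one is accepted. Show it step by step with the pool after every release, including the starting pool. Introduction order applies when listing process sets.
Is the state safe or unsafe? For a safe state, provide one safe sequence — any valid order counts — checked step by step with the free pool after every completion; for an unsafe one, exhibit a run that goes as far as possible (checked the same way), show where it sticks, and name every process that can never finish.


UNSAFE — no complete ordering exists.
Key observation: the pool after T_f, T_h is (4, 4, 3, 3); every surviving request exceeds it in R4, so progress ends there.
Going as far as possible: T_f, T_h; after that, nothing fits. Verifying each step:
  pool = (1, 2, 2, 3)
  T_f: need (0, 2, 0, 2) fits (1, 2, 2, 3); releases (3, 1, 0, 0), pool now (4, 3, 2, 3)
  T_h: need (2, 3, 2, 1) fits (4, 3, 2, 3); releases (0, 1, 1, 0), pool now (4, 4, 3, 3)
  T_e still needs (1, 5, 3, 4) but only (4, 4, 3, 3) is free — short on R1 and R4
  T_g still needs (4, 4, 1, 5) but only (4, 4, 3, 3) is free — short on R4
  T_i still needs (3, 0, 2, 4) but only (4, 4, 3, 3) is free — short on R4
  T_b still needs (2, 2, 2, 4) but only (4, 4, 3, 3) is free — short on R4
Permanently blocked: T_e, T_g, T_i and T_b.


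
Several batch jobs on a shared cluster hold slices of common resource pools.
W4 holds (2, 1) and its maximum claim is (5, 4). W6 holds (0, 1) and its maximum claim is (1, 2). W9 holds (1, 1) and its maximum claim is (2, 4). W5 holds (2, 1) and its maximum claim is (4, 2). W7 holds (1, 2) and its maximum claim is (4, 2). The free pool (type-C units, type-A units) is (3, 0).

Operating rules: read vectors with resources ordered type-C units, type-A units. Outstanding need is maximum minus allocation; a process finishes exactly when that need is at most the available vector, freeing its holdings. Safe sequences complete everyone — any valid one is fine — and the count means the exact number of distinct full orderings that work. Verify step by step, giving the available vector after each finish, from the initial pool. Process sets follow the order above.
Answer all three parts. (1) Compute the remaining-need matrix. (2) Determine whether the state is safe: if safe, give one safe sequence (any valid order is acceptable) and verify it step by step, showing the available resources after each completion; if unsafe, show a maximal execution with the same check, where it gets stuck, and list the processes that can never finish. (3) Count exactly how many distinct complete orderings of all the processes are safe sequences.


(1) Need matrix, components ordered type-C units, type-A units:
  W4: (3, 3)
  W6: (1, 1)
  W9: (1, 3)
  W5: (2, 1)
  W7: (3, 0)
(2) SAFE, for example via the order W7, W5, W4, W6, W9.
Key observation: reading the order forward, W7 is the first process whose need (3, 0) meets the free pool (3, 0) exactly on a resource it requests.
Check, step by step:
  pool = (3, 0)
  run W7 (needs (3, 0), free (3, 0)); after release of (1, 2) the pool is (4, 2)
  run W5 (needs (2, 1), free (4, 2)); after release of (2, 1) the pool is (6, 3)
  run W4 (needs (3, 3), free (6, 3)); after release of (2, 1) the pool is (8, 4)
  run W6 (needs (1, 1), free (8, 4)); after release of (0, 1) the pool is (8, 5)
  run W9 (needs (1, 3), free (8, 5)); after release of (1, 1) the pool is (9, 6)
(3) Precisely 12 of the possible complete orderings are safe sequences.


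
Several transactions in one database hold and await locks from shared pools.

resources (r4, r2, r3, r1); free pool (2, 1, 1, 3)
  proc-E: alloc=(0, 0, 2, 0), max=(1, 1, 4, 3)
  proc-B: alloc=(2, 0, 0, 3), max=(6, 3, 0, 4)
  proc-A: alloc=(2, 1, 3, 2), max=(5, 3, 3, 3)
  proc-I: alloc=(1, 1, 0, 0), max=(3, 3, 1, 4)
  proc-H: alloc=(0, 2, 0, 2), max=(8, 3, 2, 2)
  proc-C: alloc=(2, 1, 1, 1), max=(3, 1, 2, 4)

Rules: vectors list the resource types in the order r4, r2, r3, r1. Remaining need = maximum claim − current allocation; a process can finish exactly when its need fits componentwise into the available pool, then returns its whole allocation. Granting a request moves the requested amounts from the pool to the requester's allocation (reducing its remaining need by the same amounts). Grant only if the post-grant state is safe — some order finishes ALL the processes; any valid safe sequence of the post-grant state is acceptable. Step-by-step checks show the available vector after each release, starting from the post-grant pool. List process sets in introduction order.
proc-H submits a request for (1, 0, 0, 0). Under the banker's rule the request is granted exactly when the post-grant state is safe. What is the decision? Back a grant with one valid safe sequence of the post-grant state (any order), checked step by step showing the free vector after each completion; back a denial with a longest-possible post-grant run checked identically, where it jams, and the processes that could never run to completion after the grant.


GRANT. The post-grant state is safe; one safe sequence: proc-C, proc-I, proc-B, proc-A, proc-E, proc-H.
Key observation: post-grant, (1, 1, 1, 3) remains, and an order beginning with proc-C completes everyone.
Verifying the post-grant state step by step:
  pool = (1, 1, 1, 3)
  proc-C: need (1, 0, 1, 3) fits (1, 1, 1, 3); releases (2, 1, 1, 1), pool now (3, 2, 2, 4)
  proc-I: need (2, 2, 1, 4) fits (3, 2, 2, 4); releases (1, 1, 0, 0), pool now (4, 3, 2, 4)
  proc-B: need (4, 3, 0, 1) fits (4, 3, 2, 4); releases (2, 0, 0, 3), pool now (6, 3, 2, 7)
  proc-A: need (3, 2, 0, 1) fits (6, 3, 2, 7); releases (2, 1, 3, 2), pool now (8, 4, 5, 9)
  proc-E: need (1, 1, 2, 3) fits (8, 4, 5, 9); releases (0, 0, 2, 0), pool now (8, 4, 7, 9)
  proc-H: need (7, 1, 2, 0) fits (8, 4, 7, 9); releases (1, 2, 0, 2), pool now (9, 6, 7, 11)
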